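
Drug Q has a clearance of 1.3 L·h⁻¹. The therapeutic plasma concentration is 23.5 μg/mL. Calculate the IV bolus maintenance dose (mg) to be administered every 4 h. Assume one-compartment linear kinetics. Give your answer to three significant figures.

122 mg

D = CL × Css × τ = 1.300 × 23.5 × 4 = 122.2 mg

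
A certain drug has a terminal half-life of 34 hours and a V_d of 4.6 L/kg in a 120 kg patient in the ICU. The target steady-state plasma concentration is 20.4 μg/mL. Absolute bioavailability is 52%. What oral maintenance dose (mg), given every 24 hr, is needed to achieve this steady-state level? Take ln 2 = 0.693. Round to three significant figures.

10600 mg

Total Vd = 4.6 × 120 = 552.0 L
CL = ln 2 · Vd / t½ = 0.693 × 552.0 / 34 = 11.25 L/h
D = CL × Css × τ / F = 11.25 × 20.4 × 24 / 0.52 = 10590 mg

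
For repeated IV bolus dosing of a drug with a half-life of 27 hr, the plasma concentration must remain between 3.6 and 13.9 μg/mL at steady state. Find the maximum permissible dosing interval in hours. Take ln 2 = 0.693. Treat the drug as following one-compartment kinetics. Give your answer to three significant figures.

52.6 h

k = 0.693 / t½ = 0.693 / 27 = 0.02567 h⁻¹
Between IV bolus doses, concentration decays as C = C₀·e^(−kτ), so C_peak/C_trough = e^(kτ).
τ_max = ln(C_peak/C_trough) / k = ln(13.9/3.6) / 0.02567 = 1.351 / 0.02567 = 52.63 h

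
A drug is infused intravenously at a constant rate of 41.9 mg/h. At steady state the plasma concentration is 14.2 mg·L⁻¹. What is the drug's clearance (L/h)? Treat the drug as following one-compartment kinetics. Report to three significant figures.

2.95 L/h

At steady state, infusion rate = CL × Css, so CL = rate / Css.
CL = 41.9 / 14.2 = 2.951 L/h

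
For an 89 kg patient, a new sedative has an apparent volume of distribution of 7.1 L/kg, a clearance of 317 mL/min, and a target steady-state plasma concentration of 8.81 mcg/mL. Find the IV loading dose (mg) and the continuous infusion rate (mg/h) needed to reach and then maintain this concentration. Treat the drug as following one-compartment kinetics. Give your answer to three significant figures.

Total Vd = 7.1 × 89 = 631.9 L
Loading dose = Vd × C = 631.9 × 8.81 = 5567 mg
Convert clearance: 317 mL/min × 60 min/h ÷ 1000 mL/L = 19.02 L/h
Infusion rate = 19.02 L/h × 8.81 mg/L = 167.6 mg/h

(a) 5570 mg; (b) 168 mg/h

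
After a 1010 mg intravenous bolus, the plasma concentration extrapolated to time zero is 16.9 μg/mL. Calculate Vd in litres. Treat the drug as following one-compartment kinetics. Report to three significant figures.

Immediately after an IV bolus, C₀ = Dose / Vd, so Vd = Dose / C₀.
Vd = 1010 / 16.9 = 59.76 L

59.8 L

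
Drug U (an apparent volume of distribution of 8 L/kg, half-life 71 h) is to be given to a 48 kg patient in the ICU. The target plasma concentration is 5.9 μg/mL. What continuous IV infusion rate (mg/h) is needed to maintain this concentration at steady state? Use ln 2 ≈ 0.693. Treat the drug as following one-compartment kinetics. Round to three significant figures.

22.1 mg/h

Total Vd = 8 × 48 = 384.0 L
CL = ln 2 · Vd / t½ = 0.693 × 384.0 / 71 = 3.748 L/h
Infusion rate = CL × Css = 3.748 × 5.9 = 22.11 mg/h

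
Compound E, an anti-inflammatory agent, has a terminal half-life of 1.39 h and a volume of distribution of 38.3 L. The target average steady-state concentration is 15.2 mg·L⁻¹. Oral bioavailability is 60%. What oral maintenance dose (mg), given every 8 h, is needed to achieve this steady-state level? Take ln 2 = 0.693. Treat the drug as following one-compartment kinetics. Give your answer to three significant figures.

3870 mg

CL = ln 2 · Vd / t½ = 0.693 × 38.30 / 1.39 = 19.09 L/h
D = CL × Css × τ / F = 19.09 × 15.2 × 8 / 0.6 = 3869 mg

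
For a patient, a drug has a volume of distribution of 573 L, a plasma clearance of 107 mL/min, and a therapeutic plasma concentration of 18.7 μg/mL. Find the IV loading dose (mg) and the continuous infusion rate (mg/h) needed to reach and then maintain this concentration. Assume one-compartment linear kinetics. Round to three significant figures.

LD = Vd · C_target = 573.0 × 18.7 = 10720 mg
CL = 107 mL/min = 107 × 0.06 = 6.420 L/h
Maintenance: replace elimination → rate = CL × Css = 6.420 × 18.7 = 120.1 mg/h

(a) 10700 mg; (b) 120 mg/h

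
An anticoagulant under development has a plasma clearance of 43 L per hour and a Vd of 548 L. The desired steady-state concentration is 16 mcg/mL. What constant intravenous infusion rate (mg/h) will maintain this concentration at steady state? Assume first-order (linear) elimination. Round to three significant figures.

688 mg/h

Rate = CL × Css = 43.00 × 16 = 688.0 mg/h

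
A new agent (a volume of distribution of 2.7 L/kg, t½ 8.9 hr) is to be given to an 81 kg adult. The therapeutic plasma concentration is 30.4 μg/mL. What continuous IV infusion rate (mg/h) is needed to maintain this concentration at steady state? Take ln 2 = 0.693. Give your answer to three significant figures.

518 mg/h

Vd(total) = 81 kg × 2.7 L/kg = 218.7 L
CL = ln 2 · Vd / t½ = 0.693 × 218.7 / 8.9 = 17.03 L/h
Infusion rate = CL × Css = 17.03 × 30.4 = 517.7 mg/h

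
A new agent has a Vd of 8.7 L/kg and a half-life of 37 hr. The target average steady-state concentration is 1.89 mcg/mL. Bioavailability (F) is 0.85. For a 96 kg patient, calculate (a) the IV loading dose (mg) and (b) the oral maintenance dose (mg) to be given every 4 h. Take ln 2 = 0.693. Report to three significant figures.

(a) 1580 mg; (b) 139 mg

Total Vd = 8.7 × 96 = 835.2 L
LD = Vd × C = 835.2 × 1.89 = 1579 mg
CL = 0.693 × Vd / t½ = 0.693 × 835.2 / 37 = 15.64 L/h
D = CL × Css × τ / F = 15.64 × 1.89 × 4 / 0.85 = 139.1 mg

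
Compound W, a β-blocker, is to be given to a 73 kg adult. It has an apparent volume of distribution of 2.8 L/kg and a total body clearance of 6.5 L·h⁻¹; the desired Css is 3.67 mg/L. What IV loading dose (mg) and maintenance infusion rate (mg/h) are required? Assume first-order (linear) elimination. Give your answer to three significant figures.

Vd = 2.8 L/kg × 73 kg = 204.4 L
LD = Vd · C_target = 204.4 × 3.67 = 750.1 mg
Infusion rate = 6.500 L/h × 3.67 mg/L = 23.86 mg/h

(a) 750 mg; (b) 23.9 mg/h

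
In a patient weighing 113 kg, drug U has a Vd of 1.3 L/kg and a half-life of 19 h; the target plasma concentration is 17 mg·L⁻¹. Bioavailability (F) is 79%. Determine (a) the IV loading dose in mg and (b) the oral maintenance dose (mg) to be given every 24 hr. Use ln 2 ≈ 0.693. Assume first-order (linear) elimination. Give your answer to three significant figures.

(a) 2500 mg; (b) 2770 mg

Total Vd = 1.3 × 113 = 146.9 L
LD = Vd × C = 146.9 × 17 = 2497 mg
CL = 0.693 × Vd / t½ = 0.693 × 146.9 / 19 = 5.358 L/h
D = CL × Css × τ / F = 5.358 × 17 × 24 / 0.79 = 2767 mg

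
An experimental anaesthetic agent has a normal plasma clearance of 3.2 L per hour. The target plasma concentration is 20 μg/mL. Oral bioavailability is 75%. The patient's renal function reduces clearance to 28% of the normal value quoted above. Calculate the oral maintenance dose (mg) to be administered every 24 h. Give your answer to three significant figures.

573 mg

Patient clearance = 0.28 × 3.200 = 0.8960 L/h
At steady state, dose per interval replaces the amount cleared in that interval: F·D/τ = CL·Css.
D = CL × Css × τ / F = 0.8960 × 20 × 24 / 0.75 = 573.4 mg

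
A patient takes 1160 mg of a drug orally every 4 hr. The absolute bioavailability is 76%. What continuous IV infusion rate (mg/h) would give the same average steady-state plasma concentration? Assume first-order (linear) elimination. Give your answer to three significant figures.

Equivalent systemic input: infusion rate = F·D/τ.
Rate = 0.76 × 1160 / 4 = 220.4 mg/h

220 mg/h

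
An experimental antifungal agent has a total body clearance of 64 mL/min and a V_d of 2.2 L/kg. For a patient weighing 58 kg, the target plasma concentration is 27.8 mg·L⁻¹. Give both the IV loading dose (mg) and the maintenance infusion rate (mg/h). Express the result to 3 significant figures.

(a) 3550 mg; (b) 107 mg/h

Vd = 2.2 L/kg × 58 kg = 127.6 L
Loading: fill Vd to C_target → 127.6 L × 27.8 mg/L = 3547 mg
CL = 64 mL/min × 60/1000 = 3.840 L/h
Infusion rate = 3.840 L/h × 27.8 mg/L = 106.8 mg/h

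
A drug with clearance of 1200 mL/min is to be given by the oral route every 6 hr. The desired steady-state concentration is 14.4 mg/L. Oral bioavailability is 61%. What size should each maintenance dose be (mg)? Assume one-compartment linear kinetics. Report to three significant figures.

10200 mg

CL = 1200 mL/min × 60/1000 = 72.00 L/h
D = CL × Css × τ / F = 72.00 × 14.4 × 6 / 0.61 = 10200 mg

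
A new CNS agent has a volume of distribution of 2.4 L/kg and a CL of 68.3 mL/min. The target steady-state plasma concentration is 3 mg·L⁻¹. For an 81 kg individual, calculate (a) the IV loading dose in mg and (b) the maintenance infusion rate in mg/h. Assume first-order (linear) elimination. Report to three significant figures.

Vd = 2.4 L/kg × 81 kg = 194.4 L
LD = Vd · C_target = 194.4 × 3 = 583.2 mg
CL = 68.3 mL/min × 60/1000 = 4.098 L/h
Infusion rate = 4.098 L/h × 3 mg/L = 12.29 mg/h

(a) 583 mg; (b) 12.3 mg/h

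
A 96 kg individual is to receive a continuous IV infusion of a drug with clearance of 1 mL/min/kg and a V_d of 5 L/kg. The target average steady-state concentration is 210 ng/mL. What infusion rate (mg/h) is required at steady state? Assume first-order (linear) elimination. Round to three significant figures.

CL = 1 mL/min/kg × 96 kg = 96.00 mL/min = 96.00 × 60/1000 = 5.760 L/h
C = 210 ng/mL = 0.2100 mg/L
Vd does not affect the maintenance rate; only clearance governs steady-state input.
Rate = CL × Css = 5.760 × 0.21 = 1.210 mg/h

1.21 mg/h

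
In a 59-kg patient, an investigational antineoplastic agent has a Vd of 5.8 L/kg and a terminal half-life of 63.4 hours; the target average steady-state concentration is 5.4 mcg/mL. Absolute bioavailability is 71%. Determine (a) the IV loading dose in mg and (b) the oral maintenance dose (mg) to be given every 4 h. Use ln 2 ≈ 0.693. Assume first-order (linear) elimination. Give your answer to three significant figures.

(a) 1850 mg; (b) 114 mg

Vd = 5.8 L/kg × 59 kg = 342.2 L
LD = Vd × C = 342.2 × 5.4 = 1848 mg
CL = 0.693 × Vd / t½ = 0.693 × 342.2 / 63.4 = 3.740 L/h
D = CL × Css × τ / F = 3.740 × 5.4 × 4 / 0.71 = 113.8 mg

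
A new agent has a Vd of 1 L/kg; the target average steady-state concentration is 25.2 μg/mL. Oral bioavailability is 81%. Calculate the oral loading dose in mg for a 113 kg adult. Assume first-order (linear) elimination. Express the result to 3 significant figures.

Vd = 1 L/kg × 113 kg = 113.0 L
LD = Vd × C / F = 113.0 × 25.20 / 0.81 = 3516 mg

3520 mg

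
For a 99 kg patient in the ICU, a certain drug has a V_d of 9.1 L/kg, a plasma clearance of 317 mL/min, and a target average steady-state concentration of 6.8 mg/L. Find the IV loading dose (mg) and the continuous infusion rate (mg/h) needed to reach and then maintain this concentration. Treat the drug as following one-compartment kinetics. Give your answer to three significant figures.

Vd = 9.1 L/kg × 99 kg = 900.9 L
Loading: fill Vd to C_target → 900.9 L × 6.8 mg/L = 6126 mg
CL = 317 mL/min = 317 × 0.06 = 19.02 L/h
Infusion rate = 19.02 L/h × 6.8 mg/L = 129.3 mg/h

(a) 6130 mg; (b) 129 mg/h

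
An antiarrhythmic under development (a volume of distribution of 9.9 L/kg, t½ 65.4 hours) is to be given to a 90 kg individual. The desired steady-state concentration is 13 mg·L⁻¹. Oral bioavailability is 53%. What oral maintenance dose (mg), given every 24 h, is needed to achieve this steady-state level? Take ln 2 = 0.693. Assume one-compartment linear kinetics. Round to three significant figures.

Vd = 9.9 L/kg × 90 kg = 891.0 L
k = 0.693/65.4 = 0.01060 h⁻¹, so CL = k·Vd = 0.01060 × 891.0 = 9.445 L/h
D = CL × Css × τ / F = 9.445 × 13 × 24 / 0.53 = 5560 mg

5560 mg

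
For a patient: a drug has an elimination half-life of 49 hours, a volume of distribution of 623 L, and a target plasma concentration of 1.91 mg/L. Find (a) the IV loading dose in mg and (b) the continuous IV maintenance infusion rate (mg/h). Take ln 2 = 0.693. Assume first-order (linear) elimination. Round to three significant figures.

(a) 1190 mg; (b) 16.8 mg/h

LD = Vd × C = 623.0 × 1.91 = 1190 mg
CL = 0.693 × Vd / t½ = 0.693 × 623.0 / 49 = 8.811 L/h
Infusion rate = CL × Css = 8.811 × 1.91 = 16.83 mg/h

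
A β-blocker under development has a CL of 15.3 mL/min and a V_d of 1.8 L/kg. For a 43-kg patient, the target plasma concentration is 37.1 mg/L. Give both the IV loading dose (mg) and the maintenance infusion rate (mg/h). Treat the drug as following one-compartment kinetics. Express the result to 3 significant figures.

Total Vd = 1.8 × 43 = 77.40 L
Loading dose = Vd × C = 77.40 × 37.1 = 2872 mg
Convert clearance: 15.3 mL/min × 60 min/h ÷ 1000 mL/L = 0.9180 L/h
Maintenance infusion rate = CL × Css = 0.9180 × 37.1 = 34.06 mg/h

(a) 2870 mg; (b) 34.1 mg/h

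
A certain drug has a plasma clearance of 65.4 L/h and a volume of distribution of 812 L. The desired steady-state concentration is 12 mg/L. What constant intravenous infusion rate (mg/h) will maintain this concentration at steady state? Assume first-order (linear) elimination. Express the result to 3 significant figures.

785 mg/h

Rate = CL × Css = 65.40 × 12 = 784.8 mg/h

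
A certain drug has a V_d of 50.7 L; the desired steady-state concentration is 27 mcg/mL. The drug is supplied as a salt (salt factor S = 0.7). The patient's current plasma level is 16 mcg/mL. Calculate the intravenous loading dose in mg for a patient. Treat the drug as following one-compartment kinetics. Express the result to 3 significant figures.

Concentration deficit ΔC = 27 − 16 = 11.00 mg/L
LD = Vd × ΔC / S = 50.70 × 11.00 / 0.7 = 796.7 mg

797 mg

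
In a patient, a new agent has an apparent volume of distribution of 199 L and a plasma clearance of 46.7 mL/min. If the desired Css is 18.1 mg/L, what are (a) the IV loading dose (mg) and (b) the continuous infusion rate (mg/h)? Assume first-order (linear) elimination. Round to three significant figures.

Loading dose = Vd × C = 199.0 × 18.1 = 3602 mg
CL = 46.7 mL/min × 60/1000 = 2.802 L/h
Infusion rate = 2.802 L/h × 18.1 mg/L = 50.72 mg/h

(a) 3600 mg; (b) 50.7 mg/h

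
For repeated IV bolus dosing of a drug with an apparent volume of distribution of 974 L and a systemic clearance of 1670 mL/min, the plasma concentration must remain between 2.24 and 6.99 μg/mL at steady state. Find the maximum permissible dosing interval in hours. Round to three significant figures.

11.1 h

CL = 1670 mL/min = 1670 × 0.06 = 100.2 L/h
k = CL / Vd = 100.2 / 974.0 = 0.1029 h⁻¹
Between IV bolus doses, concentration decays as C = C₀·e^(−kτ), so C_peak/C_trough = e^(kτ).
τ_max = ln(C_peak/C_trough) / k = ln(6.99/2.24) / 0.1029 = 1.138 / 0.1029 = 11.06 h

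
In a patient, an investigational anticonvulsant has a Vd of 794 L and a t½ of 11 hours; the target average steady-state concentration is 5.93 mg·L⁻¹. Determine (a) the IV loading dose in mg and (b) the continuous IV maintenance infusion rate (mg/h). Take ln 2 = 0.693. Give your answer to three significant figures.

(a) 4710 mg; (b) 297 mg/h

LD = Vd × C = 794.0 × 5.93 = 4708 mg
CL = 0.693 × Vd / t½ = 0.693 × 794.0 / 11 = 50.02 L/h
Infusion rate = CL × Css = 50.02 × 5.93 = 296.6 mg/h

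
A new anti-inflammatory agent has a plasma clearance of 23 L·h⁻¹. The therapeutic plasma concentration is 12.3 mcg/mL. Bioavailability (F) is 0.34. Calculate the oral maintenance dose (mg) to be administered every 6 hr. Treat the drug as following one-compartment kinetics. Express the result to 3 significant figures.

4990 mg

D = CL × Css × τ / F = 23.00 × 12.3 × 6 / 0.34 = 4992 mg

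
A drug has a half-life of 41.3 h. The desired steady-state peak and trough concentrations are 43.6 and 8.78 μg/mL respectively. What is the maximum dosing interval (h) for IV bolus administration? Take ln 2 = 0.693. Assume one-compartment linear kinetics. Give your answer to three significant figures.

k = 0.693 / t½ = 0.693 / 41.3 = 0.01678 h⁻¹
Between IV bolus doses, concentration decays as C = C₀·e^(−kτ), so C_peak/C_trough = e^(kτ).
τ_max = ln(C_peak/C_trough) / k = ln(43.6/8.78) / 0.01678 = 1.603 / 0.01678 = 95.53 h

95.5 h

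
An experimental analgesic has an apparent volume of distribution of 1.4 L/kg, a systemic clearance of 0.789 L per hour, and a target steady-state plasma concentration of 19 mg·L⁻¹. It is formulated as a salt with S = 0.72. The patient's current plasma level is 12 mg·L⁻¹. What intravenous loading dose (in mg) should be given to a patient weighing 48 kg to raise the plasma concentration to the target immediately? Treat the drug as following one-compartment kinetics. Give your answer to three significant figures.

653 mg

Vd = 1.4 L/kg × 48 kg = 67.20 L
Concentration deficit ΔC = 19 − 12 = 7.000 mg/L
LD = Vd × ΔC / S = 67.20 × 7.000 / 0.72 = 653.3 mg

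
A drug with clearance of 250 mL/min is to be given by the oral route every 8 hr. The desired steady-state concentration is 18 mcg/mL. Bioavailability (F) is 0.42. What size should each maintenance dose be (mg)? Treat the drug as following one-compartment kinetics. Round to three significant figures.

Convert clearance: 250 mL/min × 60 min/h ÷ 1000 mL/L = 15.00 L/h
D = CL × Css × τ / F = 15.00 × 18 × 8 / 0.42 = 5143 mg

5140 mg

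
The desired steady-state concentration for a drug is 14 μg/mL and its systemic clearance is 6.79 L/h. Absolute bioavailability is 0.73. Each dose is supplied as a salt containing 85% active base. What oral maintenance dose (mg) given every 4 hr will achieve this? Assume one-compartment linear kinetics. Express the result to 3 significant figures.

613 mg

D = CL × Css × τ / F / S = 6.790 × 14 × 4 / 0.73 / 0.85 = 612.8 mg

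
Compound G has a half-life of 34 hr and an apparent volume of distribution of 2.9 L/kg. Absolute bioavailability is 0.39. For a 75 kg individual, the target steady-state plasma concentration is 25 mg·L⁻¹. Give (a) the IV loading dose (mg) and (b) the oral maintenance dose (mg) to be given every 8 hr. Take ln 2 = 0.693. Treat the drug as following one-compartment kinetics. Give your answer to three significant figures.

(a) 5440 mg; (b) 2270 mg

Vd(total) = 75 kg × 2.9 L/kg = 217.5 L
LD = Vd × C = 217.5 × 25 = 5438 mg
CL = 0.693 × Vd / t½ = 0.693 × 217.5 / 34 = 4.433 L/h
D = CL × Css × τ / F = 4.433 × 25 × 8 / 0.39 = 2273 mg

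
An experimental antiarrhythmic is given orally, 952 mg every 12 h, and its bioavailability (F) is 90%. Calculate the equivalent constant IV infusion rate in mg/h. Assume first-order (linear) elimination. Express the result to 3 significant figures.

71.4 mg/h

Equivalent systemic input: infusion rate = F·D/τ.
Rate = 0.9 × 952 / 12 = 71.40 mg/h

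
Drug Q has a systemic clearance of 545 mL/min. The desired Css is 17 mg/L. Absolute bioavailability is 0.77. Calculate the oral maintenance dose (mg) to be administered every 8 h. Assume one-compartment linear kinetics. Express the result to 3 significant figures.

CL = 545 mL/min × 60/1000 = 32.70 L/h
D = CL × Css × τ / F = 32.70 × 17 × 8 / 0.77 = 5776 mg

5780 mg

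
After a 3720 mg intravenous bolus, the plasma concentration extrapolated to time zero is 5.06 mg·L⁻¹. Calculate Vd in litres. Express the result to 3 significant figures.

735 L

Immediately after an IV bolus, C₀ = Dose / Vd, so Vd = Dose / C₀.
Vd = 3720 / 5.06 = 735.2 L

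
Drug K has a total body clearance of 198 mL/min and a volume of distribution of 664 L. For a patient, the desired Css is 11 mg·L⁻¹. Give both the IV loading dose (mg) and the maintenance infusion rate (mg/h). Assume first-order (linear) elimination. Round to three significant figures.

(a) 7300 mg; (b) 131 mg/h

Loading dose = Vd × C = 664.0 × 11 = 7304 mg
CL = 198 mL/min × 60/1000 = 11.88 L/h
Maintenance: replace elimination → rate = CL × Css = 11.88 × 11 = 130.7 mg/h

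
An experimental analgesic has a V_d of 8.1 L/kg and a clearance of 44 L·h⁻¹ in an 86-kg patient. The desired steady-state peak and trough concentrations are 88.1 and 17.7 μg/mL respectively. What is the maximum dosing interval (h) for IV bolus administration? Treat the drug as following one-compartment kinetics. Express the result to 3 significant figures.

Vd = 8.1 L/kg × 86 kg = 696.6 L
k = CL / Vd = 44.00 / 696.6 = 0.06316 h⁻¹
Between IV bolus doses, concentration decays as C = C₀·e^(−kτ), so C_peak/C_trough = e^(kτ).
τ_max = ln(C_peak/C_trough) / k = ln(88.1/17.7) / 0.06316 = 1.605 / 0.06316 = 25.41 h

25.4 h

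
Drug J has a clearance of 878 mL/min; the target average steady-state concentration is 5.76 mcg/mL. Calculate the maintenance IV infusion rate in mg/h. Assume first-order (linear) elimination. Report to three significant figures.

Convert clearance: 878 mL/min × 60 min/h ÷ 1000 mL/L = 52.68 L/h
At steady state, infusion rate equals elimination rate: rate in = CL × Css.
Rate = CL × Css = 52.68 × 5.76 = 303.4 mg/h

303 mg/h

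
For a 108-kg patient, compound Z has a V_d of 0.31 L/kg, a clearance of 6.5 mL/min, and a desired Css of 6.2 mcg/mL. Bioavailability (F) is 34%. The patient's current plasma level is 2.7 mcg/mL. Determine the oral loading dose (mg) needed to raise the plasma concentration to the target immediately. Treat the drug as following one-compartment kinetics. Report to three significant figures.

Vd(total) = 108 kg × 0.31 L/kg = 33.48 L
Concentration deficit ΔC = 6.2 − 2.7 = 3.500 mg/L
LD = Vd × ΔC / F = 33.48 × 3.500 / 0.34 = 344.6 mg

345 mg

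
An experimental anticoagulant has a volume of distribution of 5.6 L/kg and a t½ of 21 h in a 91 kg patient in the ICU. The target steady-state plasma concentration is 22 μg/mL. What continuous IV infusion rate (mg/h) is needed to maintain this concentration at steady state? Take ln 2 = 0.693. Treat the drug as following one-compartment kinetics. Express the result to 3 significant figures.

370 mg/h

Vd = 5.6 L/kg × 91 kg = 509.6 L
CL = ln 2 · Vd / t½ = 0.693 × 509.6 / 21 = 16.82 L/h
Infusion rate = CL × Css = 16.82 × 22 = 370.0 mg/h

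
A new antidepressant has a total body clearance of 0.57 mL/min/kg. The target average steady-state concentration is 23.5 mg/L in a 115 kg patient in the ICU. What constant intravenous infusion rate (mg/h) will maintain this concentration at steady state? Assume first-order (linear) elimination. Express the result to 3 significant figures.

92.4 mg/h

CL = 0.57 mL/min/kg × 115 kg = 65.55 mL/min = 65.55 × 60/1000 = 3.933 L/h
R₀ = 3.933 × 23.5 = 92.43 mg/h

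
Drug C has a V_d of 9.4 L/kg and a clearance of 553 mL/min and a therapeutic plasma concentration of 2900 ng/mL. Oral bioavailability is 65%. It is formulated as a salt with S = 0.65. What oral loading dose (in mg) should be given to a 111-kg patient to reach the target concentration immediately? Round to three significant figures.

7160 mg

Total Vd = 9.4 × 111 = 1043 L
C = 2900 ng/mL = 2.900 mg/L
LD is governed by Vd — clearance does not enter the loading-dose calculation.
LD = Vd × C / F / S = 1043 × 2.900 / 0.65 / 0.65 = 7159 mg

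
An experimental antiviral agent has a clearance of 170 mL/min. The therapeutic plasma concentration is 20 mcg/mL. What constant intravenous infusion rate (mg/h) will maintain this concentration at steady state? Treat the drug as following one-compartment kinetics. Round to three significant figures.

204 mg/h

Convert clearance: 170 mL/min × 60 min/h ÷ 1000 mL/L = 10.20 L/h
R₀ = 10.20 × 20 = 204.0 mg/h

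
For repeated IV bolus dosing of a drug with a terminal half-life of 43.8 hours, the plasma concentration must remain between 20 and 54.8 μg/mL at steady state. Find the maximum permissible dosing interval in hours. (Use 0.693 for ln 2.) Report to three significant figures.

k = 0.693 / t½ = 0.693 / 43.8 = 0.01582 h⁻¹
Between IV bolus doses, concentration decays as C = C₀·e^(−kτ), so C_peak/C_trough = e^(kτ).
τ_max = ln(C_peak/C_trough) / k = ln(54.8/20) / 0.01582 = 1.008 / 0.01582 = 63.72 h

63.7 h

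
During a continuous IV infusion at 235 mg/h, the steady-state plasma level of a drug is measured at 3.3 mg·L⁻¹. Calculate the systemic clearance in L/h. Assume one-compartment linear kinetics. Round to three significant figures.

71.2 L/h

At steady state, infusion rate = CL × Css, so CL = rate / Css.
CL = 235 / 3.3 = 71.21 L/h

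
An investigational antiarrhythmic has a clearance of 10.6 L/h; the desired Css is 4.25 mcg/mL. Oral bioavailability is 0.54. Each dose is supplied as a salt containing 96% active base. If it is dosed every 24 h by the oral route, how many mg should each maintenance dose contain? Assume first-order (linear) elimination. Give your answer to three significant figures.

D = CL × Css × τ / F / S = 10.60 × 4.25 × 24 / 0.54 / 0.96 = 2086 mg

2090 mg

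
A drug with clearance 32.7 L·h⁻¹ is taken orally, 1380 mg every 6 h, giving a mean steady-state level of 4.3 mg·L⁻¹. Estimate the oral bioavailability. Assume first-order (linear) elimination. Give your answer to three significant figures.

0.611

F·D/τ = CL·Css at steady state → F = CL·Css·τ / D.
F = 32.7 × 4.3 × 6 / 1380 = 0.611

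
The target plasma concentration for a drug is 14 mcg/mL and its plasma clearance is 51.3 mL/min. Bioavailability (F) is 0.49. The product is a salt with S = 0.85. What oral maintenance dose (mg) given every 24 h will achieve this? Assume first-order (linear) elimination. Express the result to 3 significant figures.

2480 mg

CL = 51.3 mL/min = 51.3 × 0.06 = 3.078 L/h
At steady state, dose per interval replaces the amount cleared in that interval: F·S·D/τ = CL·Css.
D = CL × Css × τ / F / S = 3.078 × 14 × 24 / 0.49 / 0.85 = 2483 mg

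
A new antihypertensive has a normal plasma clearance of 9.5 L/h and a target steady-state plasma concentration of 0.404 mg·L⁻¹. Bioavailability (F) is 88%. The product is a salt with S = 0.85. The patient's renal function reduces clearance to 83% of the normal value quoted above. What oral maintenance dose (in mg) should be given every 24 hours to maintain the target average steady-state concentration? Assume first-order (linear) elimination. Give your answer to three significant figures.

Patient clearance = 0.83 × 9.500 = 7.885 L/h
At steady state, dose per interval replaces the amount cleared in that interval: F·S·D/τ = CL·Css.
D = CL × Css × τ / F / S = 7.885 × 0.404 × 24 / 0.88 / 0.85 = 102.2 mg

102 mg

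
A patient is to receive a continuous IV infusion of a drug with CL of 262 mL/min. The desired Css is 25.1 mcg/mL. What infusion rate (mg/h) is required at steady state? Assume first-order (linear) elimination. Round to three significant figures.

395 mg/h

CL = 262 mL/min = 262 × 0.06 = 15.72 L/h
At steady state, infusion rate equals elimination rate: rate in = CL × Css.
Infusion rate = CL · Css = 15.72 L/h × 25.1 mg/L = 394.6 mg/h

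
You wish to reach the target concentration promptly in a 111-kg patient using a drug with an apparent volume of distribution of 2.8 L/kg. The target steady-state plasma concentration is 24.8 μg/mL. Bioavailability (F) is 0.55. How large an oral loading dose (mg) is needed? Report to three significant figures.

14000 mg

Total Vd = 2.8 × 111 = 310.8 L
LD = Vd × C / F = 310.8 × 24.80 / 0.55 = 14010 mg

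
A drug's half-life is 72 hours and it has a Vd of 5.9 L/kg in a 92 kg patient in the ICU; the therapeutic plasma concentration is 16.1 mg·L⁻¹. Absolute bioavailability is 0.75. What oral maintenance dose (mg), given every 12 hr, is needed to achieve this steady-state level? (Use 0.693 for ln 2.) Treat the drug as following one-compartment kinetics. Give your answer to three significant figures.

Vd = 5.9 L/kg × 92 kg = 542.8 L
CL = ln 2 · Vd / t½ = 0.693 × 542.8 / 72 = 5.224 L/h
D = CL × Css × τ / F = 5.224 × 16.1 × 12 / 0.75 = 1346 mg

1350 mg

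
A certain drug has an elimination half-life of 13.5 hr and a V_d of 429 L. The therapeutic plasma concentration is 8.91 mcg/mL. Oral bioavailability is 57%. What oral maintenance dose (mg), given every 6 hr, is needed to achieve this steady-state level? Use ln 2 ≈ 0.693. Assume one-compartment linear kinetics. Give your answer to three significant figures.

CL = 0.693 × Vd / t½ = 0.693 × 429.0 / 13.5 = 22.02 L/h
D = CL × Css × τ / F = 22.02 × 8.91 × 6 / 0.57 = 2065 mg

2070 mg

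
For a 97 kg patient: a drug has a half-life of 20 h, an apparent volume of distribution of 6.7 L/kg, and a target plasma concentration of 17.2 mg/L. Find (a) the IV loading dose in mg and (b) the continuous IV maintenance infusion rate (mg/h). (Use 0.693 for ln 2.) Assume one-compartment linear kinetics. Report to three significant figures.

Total Vd = 6.7 × 97 = 649.9 L
LD = Vd × C = 649.9 × 17.2 = 11180 mg
CL = 0.693 × Vd / t½ = 0.693 × 649.9 / 20 = 22.52 L/h
Infusion rate = CL × Css = 22.52 × 17.2 = 387.3 mg/h

(a) 11200 mg; (b) 387 mg/h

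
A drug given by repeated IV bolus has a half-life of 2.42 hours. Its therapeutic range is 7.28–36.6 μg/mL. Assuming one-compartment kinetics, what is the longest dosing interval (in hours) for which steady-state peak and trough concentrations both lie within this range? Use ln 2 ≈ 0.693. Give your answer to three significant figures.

k = 0.693 / t½ = 0.693 / 2.42 = 0.2864 h⁻¹
Between IV bolus doses, concentration decays as C = C₀·e^(−kτ), so C_peak/C_trough = e^(kτ).
τ_max = ln(C_peak/C_trough) / k = ln(36.6/7.28) / 0.2864 = 1.615 / 0.2864 = 5.639 h

5.64 h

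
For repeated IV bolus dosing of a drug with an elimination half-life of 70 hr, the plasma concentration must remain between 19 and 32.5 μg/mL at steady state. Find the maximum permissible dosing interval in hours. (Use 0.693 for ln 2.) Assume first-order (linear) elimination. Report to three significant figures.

54.2 h

k = 0.693 / t½ = 0.693 / 70 = 0.009900 h⁻¹
Between IV bolus doses, concentration decays as C = C₀·e^(−kτ), so C_peak/C_trough = e^(kτ).
τ_max = ln(C_peak/C_trough) / k = ln(32.5/19) / 0.009900 = 0.5368 / 0.009900 = 54.22 h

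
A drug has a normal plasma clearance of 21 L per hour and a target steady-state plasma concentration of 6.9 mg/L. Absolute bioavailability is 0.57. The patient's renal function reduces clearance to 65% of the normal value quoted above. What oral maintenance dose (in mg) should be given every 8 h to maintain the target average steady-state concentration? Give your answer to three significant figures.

1320 mg

Patient clearance = 0.65 × 21.00 = 13.65 L/h
D = CL × Css × τ / F = 13.65 × 6.9 × 8 / 0.57 = 1322 mg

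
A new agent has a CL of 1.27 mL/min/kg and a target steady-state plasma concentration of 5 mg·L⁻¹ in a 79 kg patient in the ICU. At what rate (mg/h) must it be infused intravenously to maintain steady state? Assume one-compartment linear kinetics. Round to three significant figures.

CL = 1.27 mL/min/kg × 79 kg = 100.3 mL/min = 100.3 × 60/1000 = 6.018 L/h
R₀ = 6.018 × 5 = 30.09 mg/h

30.1 mg/h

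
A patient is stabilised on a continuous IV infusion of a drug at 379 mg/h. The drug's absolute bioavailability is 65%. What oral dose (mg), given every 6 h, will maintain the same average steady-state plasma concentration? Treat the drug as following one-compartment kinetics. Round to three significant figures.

3500 mg

To maintain the same Css, the systemic dosing rate must be unchanged: F·D/τ = infusion rate.
D = rate × τ / F = 379 × 6 / 0.65 = 3498 mg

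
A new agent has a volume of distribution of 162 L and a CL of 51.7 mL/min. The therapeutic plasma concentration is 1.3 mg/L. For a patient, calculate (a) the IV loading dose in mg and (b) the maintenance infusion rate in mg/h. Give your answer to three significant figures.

(a) 211 mg; (b) 4.03 mg/h

LD = Vd · C_target = 162.0 × 1.3 = 210.6 mg
CL = 51.7 mL/min = 51.7 × 0.06 = 3.102 L/h
Maintenance: replace elimination → rate = CL × Css = 3.102 × 1.3 = 4.033 mg/h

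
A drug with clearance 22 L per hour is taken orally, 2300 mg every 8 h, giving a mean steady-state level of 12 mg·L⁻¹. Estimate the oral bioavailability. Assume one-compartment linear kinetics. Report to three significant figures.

0.918

F·D/τ = CL·Css at steady state → F = CL·Css·τ / D.
F = 22 × 12 × 8 / 2300 = 0.918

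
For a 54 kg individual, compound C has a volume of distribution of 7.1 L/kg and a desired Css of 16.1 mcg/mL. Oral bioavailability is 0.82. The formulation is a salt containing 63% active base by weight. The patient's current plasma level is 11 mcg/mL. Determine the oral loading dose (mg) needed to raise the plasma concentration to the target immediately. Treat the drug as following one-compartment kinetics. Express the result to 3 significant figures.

Vd = 7.1 L/kg × 54 kg = 383.4 L
Concentration deficit ΔC = 16.1 − 11 = 5.100 mg/L
LD = Vd × ΔC / F / S = 383.4 × 5.100 / 0.82 / 0.63 = 3785 mg

3790 mg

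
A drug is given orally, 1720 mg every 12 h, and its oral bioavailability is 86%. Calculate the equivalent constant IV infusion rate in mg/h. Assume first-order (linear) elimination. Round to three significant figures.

123 mg/h

Equivalent systemic input: infusion rate = F·D/τ.
Rate = 0.86 × 1720 / 12 = 123.3 mg/h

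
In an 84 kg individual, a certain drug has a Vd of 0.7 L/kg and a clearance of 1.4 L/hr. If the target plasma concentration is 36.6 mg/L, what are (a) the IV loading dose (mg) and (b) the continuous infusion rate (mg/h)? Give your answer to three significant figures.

(a) 2150 mg; (b) 51.2 mg/h

Total Vd = 0.7 × 84 = 58.80 L
Loading dose = Vd × C = 58.80 × 36.6 = 2152 mg
Maintenance infusion rate = CL × Css = 1.400 × 36.6 = 51.24 mg/h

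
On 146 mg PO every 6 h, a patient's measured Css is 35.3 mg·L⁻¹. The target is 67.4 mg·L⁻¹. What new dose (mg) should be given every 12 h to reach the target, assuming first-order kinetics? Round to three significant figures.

With linear kinetics, Css is proportional to dose rate (D/τ) at fixed clearance.
D₂ = D₁ × (Css,target / Css,current) × (τ₂/τ₁) = 146 × (67.4/35.3) × (12/6) = 557.5 mg

558 mg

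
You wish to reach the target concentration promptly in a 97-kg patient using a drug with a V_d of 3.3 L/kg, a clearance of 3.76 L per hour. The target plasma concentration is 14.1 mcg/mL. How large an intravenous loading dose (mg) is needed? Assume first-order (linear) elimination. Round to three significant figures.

Vd(total) = 97 kg × 3.3 L/kg = 320.1 L
LD = Vd × C = 320.1 × 14.10 = 4513 mg

4510 mg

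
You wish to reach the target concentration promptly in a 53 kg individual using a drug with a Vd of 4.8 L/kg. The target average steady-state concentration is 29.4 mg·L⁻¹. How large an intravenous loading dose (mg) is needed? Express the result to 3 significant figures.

Vd(total) = 53 kg × 4.8 L/kg = 254.4 L
LD = Vd × C = 254.4 × 29.40 = 7479 mg

7480 mg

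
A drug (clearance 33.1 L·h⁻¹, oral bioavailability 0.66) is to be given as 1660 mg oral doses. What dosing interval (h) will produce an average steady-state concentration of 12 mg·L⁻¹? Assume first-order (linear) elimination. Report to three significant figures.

2.76 h

F·D/τ = CL·Css → τ = F·D / (CL·Css).
τ = 0.66 × 1660 / (33.1 × 12) = 2.758 h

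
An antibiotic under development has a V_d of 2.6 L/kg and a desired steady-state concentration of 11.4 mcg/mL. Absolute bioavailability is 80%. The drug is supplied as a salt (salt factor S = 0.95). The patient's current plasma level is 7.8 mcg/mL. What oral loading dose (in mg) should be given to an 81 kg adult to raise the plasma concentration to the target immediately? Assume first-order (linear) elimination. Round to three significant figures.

998 mg

Vd(total) = 81 kg × 2.6 L/kg = 210.6 L
Concentration deficit ΔC = 11.4 − 7.8 = 3.600 mg/L
LD = Vd × ΔC / F / S = 210.6 × 3.600 / 0.8 / 0.95 = 997.6 mg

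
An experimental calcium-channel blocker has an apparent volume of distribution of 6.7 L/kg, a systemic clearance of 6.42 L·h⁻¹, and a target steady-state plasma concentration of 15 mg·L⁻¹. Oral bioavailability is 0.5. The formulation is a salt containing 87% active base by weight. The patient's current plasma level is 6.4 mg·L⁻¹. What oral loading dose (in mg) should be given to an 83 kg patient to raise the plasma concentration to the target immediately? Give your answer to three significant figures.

Vd = 6.7 L/kg × 83 kg = 556.1 L
The loading dose fills Vd to the target concentration; clearance is irrelevant here.
Concentration deficit ΔC = 15 − 6.4 = 8.600 mg/L
LD = Vd × ΔC / F / S = 556.1 × 8.600 / 0.5 / 0.87 = 10990 mg

11000 mg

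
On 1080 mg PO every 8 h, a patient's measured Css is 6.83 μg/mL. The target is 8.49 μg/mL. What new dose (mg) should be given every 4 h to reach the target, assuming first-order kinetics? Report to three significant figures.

671 mg

With linear kinetics, Css is proportional to dose rate (D/τ) at fixed clearance.
D₂ = D₁ × (Css,target / Css,current) × (τ₂/τ₁) = 1080 × (8.49/6.83) × (4/8) = 671.2 mg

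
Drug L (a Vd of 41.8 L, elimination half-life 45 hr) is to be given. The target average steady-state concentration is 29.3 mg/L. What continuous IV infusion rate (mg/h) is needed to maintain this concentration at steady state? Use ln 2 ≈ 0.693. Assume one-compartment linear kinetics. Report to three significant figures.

k = 0.693/45 = 0.01540 h⁻¹, so CL = k·Vd = 0.01540 × 41.80 = 0.6437 L/h
Infusion rate = CL × Css = 0.6437 × 29.3 = 18.86 mg/h

18.9 mg/h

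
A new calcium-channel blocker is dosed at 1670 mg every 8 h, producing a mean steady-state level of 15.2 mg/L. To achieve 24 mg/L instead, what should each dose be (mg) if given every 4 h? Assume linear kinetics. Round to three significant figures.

With linear kinetics, Css is proportional to dose rate (D/τ) at fixed clearance.
D₂ = D₁ × (Css,target / Css,current) × (τ₂/τ₁) = 1670 × (24/15.2) × (4/8) = 1318 mg

1320 mg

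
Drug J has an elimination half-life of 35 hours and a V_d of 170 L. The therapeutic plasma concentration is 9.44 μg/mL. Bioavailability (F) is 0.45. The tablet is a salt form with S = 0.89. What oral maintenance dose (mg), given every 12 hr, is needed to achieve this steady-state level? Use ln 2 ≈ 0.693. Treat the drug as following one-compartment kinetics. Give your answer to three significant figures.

952 mg

CL = 0.693 × Vd / t½ = 0.693 × 170.0 / 35 = 3.366 L/h
D = CL × Css × τ / F / S = 3.366 × 9.44 × 12 / 0.45 / 0.89 = 952.1 mg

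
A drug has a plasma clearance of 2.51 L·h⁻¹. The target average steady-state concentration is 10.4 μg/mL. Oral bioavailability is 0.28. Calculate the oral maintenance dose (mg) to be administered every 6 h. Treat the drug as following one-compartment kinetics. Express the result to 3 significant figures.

559 mg

D = CL × Css × τ / F = 2.510 × 10.4 × 6 / 0.28 = 559.4 mg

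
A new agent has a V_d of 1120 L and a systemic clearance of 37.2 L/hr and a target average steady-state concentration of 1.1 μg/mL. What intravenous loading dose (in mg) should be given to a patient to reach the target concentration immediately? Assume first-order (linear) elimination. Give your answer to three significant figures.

1230 mg

LD = Vd × C = 1120 × 1.100 = 1232 mg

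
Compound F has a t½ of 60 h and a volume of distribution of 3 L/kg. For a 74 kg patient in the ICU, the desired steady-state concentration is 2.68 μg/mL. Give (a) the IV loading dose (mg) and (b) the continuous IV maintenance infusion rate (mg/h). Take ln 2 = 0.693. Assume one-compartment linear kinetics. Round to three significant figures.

(a) 595 mg; (b) 6.87 mg/h

Total Vd = 3 × 74 = 222.0 L
LD = Vd × C = 222.0 × 2.68 = 595.0 mg
CL = 0.693 × Vd / t½ = 0.693 × 222.0 / 60 = 2.564 L/h
Infusion rate = CL × Css = 2.564 × 2.68 = 6.872 mg/h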